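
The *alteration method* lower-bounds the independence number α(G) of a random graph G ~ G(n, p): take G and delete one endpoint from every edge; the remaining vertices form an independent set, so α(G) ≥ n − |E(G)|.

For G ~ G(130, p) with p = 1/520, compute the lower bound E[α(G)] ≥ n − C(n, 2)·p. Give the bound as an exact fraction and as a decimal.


E[|E(G)|] = C(130, 2)·p = 8385 · (1/520) = 129/8.
E[α(G)] ≥ n − E[|E(G)|] = 130 − 129/8 = 911/8.
Numerically: ≈ 113.875.
(This is only a lower bound; the true E[α(G)] may be larger.)

E[α(G)] ≥ 911/8 ≈ 113.875.


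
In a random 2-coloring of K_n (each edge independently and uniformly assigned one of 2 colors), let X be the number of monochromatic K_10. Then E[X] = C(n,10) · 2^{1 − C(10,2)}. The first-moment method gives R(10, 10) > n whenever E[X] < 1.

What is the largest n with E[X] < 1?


We need C(n, 10) · 2^{1 − 45} < 1, i.e. C(n, 10) < 2^{45 − 1} = 17592186044416.
Check values of n near the boundary:
  n = 94: C(94, 10) = 9041256841903; 9041256841903 < 17592186044416? YES
  n = 95: C(95, 10) = 10104934117421; 10104934117421 < 17592186044416? YES
  n = 96: C(96, 10) = 11279926456656; 11279926456656 < 17592186044416? YES
  n = 97: C(97, 10) = 12576469727536; 12576469727536 < 17592186044416? YES
  n = 98: C(98, 10) = 14005614014756; 14005614014756 < 17592186044416? YES
  n = 99: C(99, 10) = 15579278510796; 15579278510796 < 17592186044416? YES
  n = 100: C(100, 10) = 17310309456440; 17310309456440 < 17592186044416? YES
  n = 101: C(101, 10) = 19212541264840; 19212541264840 < 17592186044416? NO
  n = 102: C(102, 10) = 21300860967540; 21300860967540 < 17592186044416? NO
  n = 103: C(103, 10) = 23591276125340; 23591276125340 < 17592186044416? NO
The largest n with C(n, 10) < 17592186044416 is n = 100 (where E[X] = 2163788682055/2199023255552 ≈ 0.9840). Hence R(10, 10) > 100, i.e. R(10, 10) ≥ 101.

Largest n = 100; hence R(10, 10) > 100.


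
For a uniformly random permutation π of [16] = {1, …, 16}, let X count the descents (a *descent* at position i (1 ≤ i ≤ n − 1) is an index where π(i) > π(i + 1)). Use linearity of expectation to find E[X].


Write X = Σ X_I over i = 1, …, 15, with X_I the indicator of one descent.
There are 15 indicators.
For each fixed i, the pair (π(i), π(i+1)) is a uniformly random ordered pair of distinct values from {1, …, 16}; by symmetry P[π(i) > π(i+1)] = 1/2.
By linearity: E[X] = 15 · (1/2) = (16 − 1) · (1/2) = 15/2 ≈ 7.50000.

E[X] = 15/2 = 7.50000.


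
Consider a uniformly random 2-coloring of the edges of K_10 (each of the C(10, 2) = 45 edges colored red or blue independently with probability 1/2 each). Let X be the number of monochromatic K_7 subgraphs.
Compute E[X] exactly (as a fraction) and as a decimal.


Let X = Σ_S X_S over the C(10, 7) = 120 subsets S of size 7, where X_S = 1 if the K_7 on S is monochromatic.
For a fixed S, the K_7 on S has C(7, 2) = 21 edges. P[all 21 edges red] = (1/2)^21, and likewise for blue, so P[monochromatic] = 2·(1/2)^21 = 2^{1 − 21} = 1/1048576.
By linearity: E[X] = C(10, 7) · 2^{1 − 21} = 120 · 1/1048576 = 15/131072.
Numerically: E[X] ≈ 0.0001.

E[X] = C(10,7)·2^(1−C(7,2)) = 15/131072 ≈ 0.0001.


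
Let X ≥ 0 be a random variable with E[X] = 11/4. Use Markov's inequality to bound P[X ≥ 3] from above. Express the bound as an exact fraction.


μ = E[X] = 11/4, a = 3.
Markov: P[X ≥ 3] ≤ μ/a = (11/4)/3 = 11/12.
Numerically: ≈ 0.917.
(Since a = 3 > μ = 2.750, the bound 11/12 is < 1 and informative.)

P[X ≥ 3] ≤ 11/12 ≈ 0.917.


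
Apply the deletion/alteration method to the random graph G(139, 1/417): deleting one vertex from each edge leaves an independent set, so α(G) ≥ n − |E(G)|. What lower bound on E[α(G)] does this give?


E[|E(G)|] = C(139, 2)·p = 9591 · (1/417) = 23.
E[α(G)] ≥ n − E[|E(G)|] = 139 − 23 = 116.
Numerically: ≈ 116.000.
(This is only a lower bound; the true E[α(G)] may be larger.)

E[α(G)] ≥ 116 ≈ 116.000.


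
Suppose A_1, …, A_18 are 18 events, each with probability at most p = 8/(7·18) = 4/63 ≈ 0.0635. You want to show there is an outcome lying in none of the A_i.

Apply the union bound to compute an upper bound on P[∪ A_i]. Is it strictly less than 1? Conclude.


Union bound: P[∪_{i=1}^{18} A_i] ≤ Σ_i P[A_i] ≤ 18·p = 18·(4/63) = 8/7.
Numerically: 8/7 ≈ 1.1429.
Is 8/7 < 1? NO.
Since the bound 8/7 is ≥ 1, the union bound is uninformative here; it does NOT by itself certify existence.

18·p = 8/7 ≈ 1.1429; existence NOT certified by the union bound.


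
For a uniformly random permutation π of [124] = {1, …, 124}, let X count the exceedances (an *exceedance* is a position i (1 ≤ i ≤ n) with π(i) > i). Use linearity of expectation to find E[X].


Write X = Σ_{i=1}^{124} X_i, where X_i = 1_{π(i) > i}.
For each fixed i, π(i) is uniform over {1, …, 124} (marginal of a uniform permutation), so P[π(i) > i] = (n − i)/n. Summing: Σ_{i=1}^{124} (n − i)/n = (0 + 1 + … + 123)/124 = 124(124 − 1)/(2·124) = (124 − 1)/2.
Hence E[X] = Σ_{i=1}^{124} (124 − i)/124 = 123/2 ≈ 61.5000.

E[X] = 123/2 = 61.5000.


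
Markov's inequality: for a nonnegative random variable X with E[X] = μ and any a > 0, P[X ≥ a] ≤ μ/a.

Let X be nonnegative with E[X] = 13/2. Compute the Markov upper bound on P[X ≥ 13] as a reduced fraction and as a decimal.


μ = E[X] = 13/2, a = 13.
Markov: P[X ≥ 13] ≤ μ/a = (13/2)/13 = 1/2.
Numerically: ≈ 0.500.
(Since a = 13 > μ = 6.500, the bound 1/2 is < 1 and informative.)

P[X ≥ 13] ≤ 1/2 ≈ 0.500.


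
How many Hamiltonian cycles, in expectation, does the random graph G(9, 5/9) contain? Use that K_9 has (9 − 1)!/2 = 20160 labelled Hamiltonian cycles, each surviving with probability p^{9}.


K_9 has (9 − 1)!/2 = 20160 labelled Hamiltonian cycles.
For each such Hamiltonian cycle H, let X_H = 1 if all 9 edges of H are present in G. Then P[X_H = 1] = p^{9} = (5/9)^{9} = 1953125/387420489.
By linearity: E[X] = Σ_H E[X_H] = 20160 · p^{9} = 20160 · 1953125/387420489 = 4375000000/43046721.
Numerically: E[X] ≈ 101.634.

E[X] = 20160 · (5/9)^{9} = 4375000000/43046721 ≈ 101.634.


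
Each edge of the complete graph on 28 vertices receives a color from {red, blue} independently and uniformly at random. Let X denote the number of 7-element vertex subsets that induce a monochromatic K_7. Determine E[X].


Let X = Σ_S X_S over the C(28, 7) = 1184040 subsets S of size 7, where X_S = 1 if the K_7 on S is monochromatic.
For a fixed S, the K_7 on S has C(7, 2) = 21 edges. P[all 21 edges red] = (1/2)^21, and likewise for blue, so P[monochromatic] = 2·(1/2)^21 = 2^{1 − 21} = 1/1048576.
By linearity of expectation: E[X] = C(28, 7) · 2^{1 − 21} = 1184040 · 1/1048576 = 148005/131072.
Numerically: E[X] ≈ 1.1292.

E[X] = C(28,7)·2^(1−C(7,2)) = 148005/131072 ≈ 1.1292.


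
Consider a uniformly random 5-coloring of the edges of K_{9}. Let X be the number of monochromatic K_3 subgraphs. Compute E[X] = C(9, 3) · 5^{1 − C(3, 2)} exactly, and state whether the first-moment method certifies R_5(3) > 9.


E[X] = C(9, 3) · 5^{1 − 3} = 84 · 5^{−2} = 84/25.
As a reduced fraction: E[X] = 84/25 ≈ 3.3600.
Is E[X] < 1? NO.
Since E[X] ≥ 1, the first-moment bound is inconclusive at n = 9; it does NOT by itself certify R_5(3) > 9.

E[X] = 84/25 ≈ 3.3600; E[X] ≥ 1; first-moment method inconclusive here.


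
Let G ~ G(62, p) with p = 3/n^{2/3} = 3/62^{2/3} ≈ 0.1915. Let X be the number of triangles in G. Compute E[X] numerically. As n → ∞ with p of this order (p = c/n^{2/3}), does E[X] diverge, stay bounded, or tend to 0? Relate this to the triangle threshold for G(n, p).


Number of potential triangles: C(62, 3) = 37820.
Each occurs with probability p³ ≈ (0.1915)³ ≈ 7.023933e-03.
By linearity: E[X] = C(62, 3)·p³ ≈ 37820 · 7.023933e-03 ≈ 265.6452.
Since α = 2/3 < 1, p = c/n^{2/3} ≫ 1/n is above the triangle threshold p ~ 1/n. Asymptotically E[X] ~ (c³/6)·n^{3(1−α)} = (3³/6)·n^{1} → ∞; triangles are abundant w.h.p.

E[X] ≈ 265.6452; in regime p = Θ(1/n^{2/3}) E[X] diverges (above the triangle threshold p ~ 1/n).


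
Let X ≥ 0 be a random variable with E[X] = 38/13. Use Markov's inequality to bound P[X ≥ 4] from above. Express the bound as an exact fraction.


μ = E[X] = 38/13, a = 4.
Markov: P[X ≥ 4] ≤ μ/a = (38/13)/4 = 19/26.
Numerically: ≈ 0.731.
(Since a = 4 > μ = 2.923, the bound 19/26 is < 1 and informative.)

P[X ≥ 4] ≤ 19/26 ≈ 0.731.


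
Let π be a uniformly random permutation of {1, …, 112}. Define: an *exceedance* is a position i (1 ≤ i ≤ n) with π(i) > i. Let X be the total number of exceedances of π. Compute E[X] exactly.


Write X = Σ_{i=1}^{112} X_i, where X_i = 1_{π(i) > i}.
For each fixed i, π(i) is uniform over {1, …, 112} (marginal of a uniform permutation), so P[π(i) > i] = (n − i)/n. Summing: Σ_{i=1}^{112} (n − i)/n = (0 + 1 + … + 111)/112 = 112(112 − 1)/(2·112) = (112 − 1)/2.
Hence E[X] = Σ_{i=1}^{112} (112 − i)/112 = 111/2 ≈ 55.5000.

E[X] = 111/2 = 55.5000.


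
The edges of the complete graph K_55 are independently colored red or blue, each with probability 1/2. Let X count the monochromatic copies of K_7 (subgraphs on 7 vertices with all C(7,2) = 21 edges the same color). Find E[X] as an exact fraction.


Let X = Σ_S X_S over the C(55, 7) = 202927725 subsets S of size 7, where X_S = 1 if the K_7 on S is monochromatic.
For a fixed S, the K_7 on S has C(7, 2) = 21 edges. P[all 21 edges red] = (1/2)^21, and likewise for blue, so P[monochromatic] = 2·(1/2)^21 = 2^{1 − 21} = 1/1048576.
By linearity of expectation: E[X] = C(55, 7) · 2^{1 − 21} = 202927725 · 1/1048576 = 202927725/1048576.
Numerically: E[X] ≈ 193.52696.

E[X] = C(55,7)·2^(1−C(7,2)) = 202927725/1048576 ≈ 193.52696.


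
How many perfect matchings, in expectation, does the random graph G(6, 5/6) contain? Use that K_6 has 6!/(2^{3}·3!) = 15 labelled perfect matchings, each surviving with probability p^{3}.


K_6 has 6!/(2^{3}·3!) = 15 labelled perfect matchings.
For each such perfect matching H, let X_H = 1 if all 3 edges of H are present in G. Then P[X_H = 1] = p^{3} = (5/6)^{3} = 125/216.
By linearity of expectation: E[X] = Σ_H E[X_H] = 15 · p^{3} = 15 · 125/216 = 625/72.
Numerically: E[X] ≈ 8.681.

E[X] = 15 · (5/6)^{3} = 625/72 ≈ 8.681.


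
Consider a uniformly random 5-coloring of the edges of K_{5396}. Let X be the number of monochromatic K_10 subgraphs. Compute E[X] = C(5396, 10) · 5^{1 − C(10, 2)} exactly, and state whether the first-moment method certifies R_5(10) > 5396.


E[X] = C(5396, 10) · 5^{1 − 45} = 5719162629614115244962800316916 · 5^{−44} = 5719162629614115244962800316916/5684341886080801486968994140625.
As a reduced fraction: E[X] = 5719162629614115244962800316916/5684341886080801486968994140625 ≈ 1.00613.
Is E[X] < 1? NO.
Since E[X] ≥ 1, the first-moment bound is inconclusive at n = 5396; it does NOT by itself certify R_5(10) > 5396.

E[X] = 5719162629614115244962800316916/5684341886080801486968994140625 ≈ 1.00613; E[X] ≥ 1; first-moment method inconclusive here.


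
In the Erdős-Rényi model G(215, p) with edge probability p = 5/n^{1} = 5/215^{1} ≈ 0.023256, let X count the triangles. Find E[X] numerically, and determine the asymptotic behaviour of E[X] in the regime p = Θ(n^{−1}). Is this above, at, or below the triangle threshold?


Number of potential triangles: C(215, 3) = 1633355.
Each occurs with probability p³ ≈ (0.023256)³ ≈ 1.2577509e-05.
By linearity: E[X] = C(215, 3)·p³ ≈ 1633355 · 1.2577509e-05 ≈ 20.54354.
Here α = 1, so p = 5/n is exactly at the triangle threshold p ~ 1/n. Asymptotically E[X] → c³/6 = 5³/6 = 125/6 ≈ 20.83333, a bounded constant. In this regime the triangle count is asymptotically Poisson(c³/6).

E[X] ≈ 20.54354; in regime p = Θ(1/n^{1}) E[X] stays bounded (at the triangle threshold p ~ 1/n).


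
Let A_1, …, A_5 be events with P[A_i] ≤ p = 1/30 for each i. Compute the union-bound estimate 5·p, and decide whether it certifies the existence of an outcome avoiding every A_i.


Union bound: P[∪_{i=1}^{5} A_i] ≤ Σ_i P[A_i] ≤ 5·p = 5·(1/30) = 1/6.
Numerically: 1/6 ≈ 0.167.
Is 1/6 < 1? YES.
Since P[∪ A_i] ≤ 1/6 < 1, the complement has P[∩ A_i^c] ≥ 1 − 1/6 = 5/6 > 0, so some outcome avoids every A_i.

5·p = 1/6 ≈ 0.167; existence CERTIFIED by the union bound.


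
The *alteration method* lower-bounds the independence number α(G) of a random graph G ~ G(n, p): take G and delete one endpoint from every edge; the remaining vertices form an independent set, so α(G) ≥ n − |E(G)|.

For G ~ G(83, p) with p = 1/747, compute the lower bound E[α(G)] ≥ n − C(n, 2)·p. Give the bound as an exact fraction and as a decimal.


E[|E(G)|] = C(83, 2)·p = 3403 · (1/747) = 41/9.
E[α(G)] ≥ n − E[|E(G)|] = 83 − 41/9 = 706/9.
Numerically: ≈ 78.44444.
(This is only a lower bound; the true E[α(G)] may be larger.)

E[α(G)] ≥ 706/9 ≈ 78.44444.


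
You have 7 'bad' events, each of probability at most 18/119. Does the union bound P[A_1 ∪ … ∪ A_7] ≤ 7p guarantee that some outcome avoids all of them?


Union bound: P[∪_{i=1}^{7} A_i] ≤ Σ_i P[A_i] ≤ 7·p = 7·(18/119) = 18/17.
Numerically: 18/17 ≈ 1.0588235.
Is 18/17 < 1? NO.
Since the bound 18/17 is ≥ 1, the union bound is uninformative here; it does NOT by itself certify existence.

7·p = 18/17 ≈ 1.0588235; existence NOT certified by the union bound.


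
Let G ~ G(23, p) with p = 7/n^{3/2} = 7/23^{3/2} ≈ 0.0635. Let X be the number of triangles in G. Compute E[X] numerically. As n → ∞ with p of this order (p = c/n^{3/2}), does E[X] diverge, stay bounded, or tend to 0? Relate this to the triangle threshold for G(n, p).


Number of potential triangles: C(23, 3) = 1771.
Each occurs with probability p³ ≈ (0.0635)³ ≈ 2.55575e-04.
By linearity: E[X] = C(23, 3)·p³ ≈ 1771 · 2.55575e-04 ≈ 0.453.
Since α = 3/2 > 1, p = c/n^{3/2} = o(1/n) is below the triangle threshold p ~ 1/n. Asymptotically E[X] ~ (c³/6)·n^{3(1−α)} = (7³/6)·n^{-1.5} → 0, so by Markov's inequality G has no triangles w.h.p.

E[X] ≈ 0.453; in regime p = Θ(1/n^{3/2}) E[X] tends to 0 (below the triangle threshold p ~ 1/n).


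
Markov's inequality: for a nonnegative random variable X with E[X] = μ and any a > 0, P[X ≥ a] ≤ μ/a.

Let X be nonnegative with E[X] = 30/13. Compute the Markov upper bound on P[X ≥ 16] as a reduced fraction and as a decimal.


μ = E[X] = 30/13, a = 16.
Markov: P[X ≥ 16] ≤ μ/a = (30/13)/16 = 15/104.
Numerically: ≈ 0.144.
(Since a = 16 > μ = 2.308, the bound 15/104 is < 1 and informative.)

P[X ≥ 16] ≤ 15/104 ≈ 0.144.


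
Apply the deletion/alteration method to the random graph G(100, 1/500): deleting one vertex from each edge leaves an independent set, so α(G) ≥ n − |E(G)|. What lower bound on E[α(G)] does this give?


E[|E(G)|] = C(100, 2)·p = 4950 · (1/500) = 99/10.
E[α(G)] ≥ n − E[|E(G)|] = 100 − 99/10 = 901/10.
Numerically: ≈ 90.100.
(This is only a lower bound; the true E[α(G)] may be larger.)

E[α(G)] ≥ 901/10 ≈ 90.100.


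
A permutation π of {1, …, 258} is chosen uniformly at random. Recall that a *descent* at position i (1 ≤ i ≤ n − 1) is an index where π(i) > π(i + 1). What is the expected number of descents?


Write X = Σ X_I over i = 1, …, 257, with X_I the indicator of one descent.
There are 257 indicators.
For each fixed i, the pair (π(i), π(i+1)) is a uniformly random ordered pair of distinct values from {1, …, 258}; by symmetry P[π(i) > π(i+1)] = 1/2.
By linearity: E[X] = 257 · (1/2) = (258 − 1) · (1/2) = 257/2 ≈ 128.50000.

E[X] = 257/2 = 128.50000.


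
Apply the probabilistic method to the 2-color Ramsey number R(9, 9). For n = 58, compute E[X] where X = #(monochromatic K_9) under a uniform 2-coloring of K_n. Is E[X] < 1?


E[X] = C(58, 9) · 2^{1 − 36} = 10648873950 · 2^{−35} = 10648873950/34359738368.
As a reduced fraction: E[X] = 5324436975/17179869184 ≈ 0.3099.
Is E[X] < 1? YES.
Since E[X] < 1, there exists a 2-coloring of K_{58} with no monochromatic K_9; hence R(9, 9) > 58.

E[X] = 5324436975/17179869184 ≈ 0.3099; E[X] < 1, so R(9, 9) > 58.


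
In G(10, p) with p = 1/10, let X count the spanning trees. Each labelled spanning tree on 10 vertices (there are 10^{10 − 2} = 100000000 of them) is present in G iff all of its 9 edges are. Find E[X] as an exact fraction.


K_10 has 10^{10 − 2} = 100000000 labelled spanning trees.
For each such spanning tree H, let X_H = 1 if all 9 edges of H are present in G. Then P[X_H = 1] = p^{9} = (1/10)^{9} = 1/1000000000.
Summing the indicators: E[X] = Σ_H E[X_H] = 100000000 · p^{9} = 100000000 · 1/1000000000 = 1/10.
Numerically: E[X] ≈ 0.1.

E[X] = 100000000 · (1/10)^{9} = 1/10 ≈ 0.1.


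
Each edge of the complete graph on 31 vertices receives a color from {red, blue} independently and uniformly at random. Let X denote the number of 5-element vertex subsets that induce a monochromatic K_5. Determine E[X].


Let X = Σ_S X_S over the C(31, 5) = 169911 subsets S of size 5, where X_S = 1 if the K_5 on S is monochromatic.
For a fixed S, the K_5 on S has C(5, 2) = 10 edges. P[all 10 edges red] = (1/2)^10, and likewise for blue, so P[monochromatic] = 2·(1/2)^10 = 2^{1 − 10} = 1/512.
Summing: E[X] = C(31, 5) · 2^{1 − 10} = 169911 · 1/512 = 169911/512.
Numerically: E[X] ≈ 331.8574.

E[X] = C(31,5)·2^(1−C(5,2)) = 169911/512 ≈ 331.8574.


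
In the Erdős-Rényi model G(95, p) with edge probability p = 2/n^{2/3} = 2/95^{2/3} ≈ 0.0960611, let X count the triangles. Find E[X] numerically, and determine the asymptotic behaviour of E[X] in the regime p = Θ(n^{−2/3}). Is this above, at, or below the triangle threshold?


Number of potential triangles: C(95, 3) = 138415.
Each occurs with probability p³ ≈ (0.0960611)³ ≈ 8.86426593e-04.
By linearity: E[X] = C(95, 3)·p³ ≈ 138415 · 8.86426593e-04 ≈ 122.694737.
Since α = 2/3 < 1, p = c/n^{2/3} ≫ 1/n is above the triangle threshold p ~ 1/n. Asymptotically E[X] ~ (c³/6)·n^{3(1−α)} = (2³/6)·n^{1} → ∞; triangles are abundant w.h.p.

E[X] ≈ 122.694737; in regime p = Θ(1/n^{2/3}) E[X] diverges (above the triangle threshold p ~ 1/n).


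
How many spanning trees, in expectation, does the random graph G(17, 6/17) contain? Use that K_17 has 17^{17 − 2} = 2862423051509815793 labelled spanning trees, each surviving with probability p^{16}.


K_17 has 17^{17 − 2} = 2862423051509815793 labelled spanning trees.
For each such spanning tree H, let X_H = 1 if all 16 edges of H are present in G. Then P[X_H = 1] = p^{16} = (6/17)^{16} = 2821109907456/48661191875666868481.
Summing the indicators: E[X] = Σ_H E[X_H] = 2862423051509815793 · p^{16} = 2862423051509815793 · 2821109907456/48661191875666868481 = 2821109907456/17.
Numerically: E[X] ≈ 1.6595e+11.

E[X] = 2862423051509815793 · (6/17)^{16} = 2821109907456/17 ≈ 1.6595e+11.


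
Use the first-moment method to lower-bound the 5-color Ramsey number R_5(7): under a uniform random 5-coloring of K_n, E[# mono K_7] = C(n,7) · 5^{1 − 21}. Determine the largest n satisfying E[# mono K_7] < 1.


We need C(n, 7) · 5^{1 − 21} < 1, i.e. C(n, 7) < 5^{21 − 1} = 95367431640625.
Check values of n near the boundary:
  n = 336: C(336, 7) = 90079147136880; 90079147136880 < 95367431640625? YES
  n = 337: C(337, 7) = 91989916924632; 91989916924632 < 95367431640625? YES
  n = 338: C(338, 7) = 93935323022736; 93935323022736 < 95367431640625? YES
  n = 339: C(339, 7) = 95915887062372; 95915887062372 < 95367431640625? NO
The largest n with C(n, 7) < 95367431640625 is n = 338 (where E[X] = 93935323022736/95367431640625 ≈ 0.9850). Hence R_5(7) > 338, i.e. R_5(7) ≥ 339.

Largest n = 338; hence R_5(7) > 338.


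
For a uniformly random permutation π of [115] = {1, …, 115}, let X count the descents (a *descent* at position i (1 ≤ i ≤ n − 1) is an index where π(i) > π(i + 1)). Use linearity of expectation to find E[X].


Write X = Σ X_I over i = 1, …, 114, with X_I the indicator of one descent.
There are 114 indicators.
For each fixed i, the pair (π(i), π(i+1)) is a uniformly random ordered pair of distinct values from {1, …, 115}; by symmetry P[π(i) > π(i+1)] = 1/2.
By linearity: E[X] = 114 · (1/2) = (115 − 1) · (1/2) = 57 ≈ 57.0000.

E[X] = 57 = 57.0000.


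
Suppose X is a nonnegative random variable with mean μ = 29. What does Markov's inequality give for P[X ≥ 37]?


μ = E[X] = 29, a = 37.
Markov: P[X ≥ 37] ≤ μ/a = (29)/37 = 29/37.
Numerically: ≈ 0.783784.
(Since a = 37 > μ = 29.000000, the bound 29/37 is < 1 and informative.)

P[X ≥ 37] ≤ 29/37 ≈ 0.783784.


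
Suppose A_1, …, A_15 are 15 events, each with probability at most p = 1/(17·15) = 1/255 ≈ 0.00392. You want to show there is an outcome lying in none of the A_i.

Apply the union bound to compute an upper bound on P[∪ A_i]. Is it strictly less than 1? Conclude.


Union bound: P[∪_{i=1}^{15} A_i] ≤ Σ_i P[A_i] ≤ 15·p = 15·(1/255) = 1/17.
Numerically: 1/17 ≈ 0.05882.
Is 1/17 < 1? YES.
Since P[∪ A_i] ≤ 1/17 < 1, the complement has P[∩ A_i^c] ≥ 1 − 1/17 = 16/17 > 0, so some outcome avoids every A_i.

15·p = 1/17 ≈ 0.05882; existence CERTIFIED by the union bound.


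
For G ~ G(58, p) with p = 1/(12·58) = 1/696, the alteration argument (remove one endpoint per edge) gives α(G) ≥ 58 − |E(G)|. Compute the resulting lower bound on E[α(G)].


E[|E(G)|] = C(58, 2)·p = 1653 · (1/696) = 19/8.
E[α(G)] ≥ n − E[|E(G)|] = 58 − 19/8 = 445/8.
Numerically: ≈ 55.6250.
(This is only a lower bound; the true E[α(G)] may be larger.)

E[α(G)] ≥ 445/8 ≈ 55.6250.


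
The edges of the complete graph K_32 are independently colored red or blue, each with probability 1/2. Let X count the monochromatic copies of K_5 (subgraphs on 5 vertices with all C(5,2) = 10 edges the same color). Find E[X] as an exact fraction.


Let X = Σ_S X_S over the C(32, 5) = 201376 subsets S of size 5, where X_S = 1 if the K_5 on S is monochromatic.
For a fixed S, the K_5 on S has C(5, 2) = 10 edges. P[all 10 edges red] = (1/2)^10, and likewise for blue, so P[monochromatic] = 2·(1/2)^10 = 2^{1 − 10} = 1/512.
By linearity: E[X] = C(32, 5) · 2^{1 − 10} = 201376 · 1/512 = 6293/16.
Numerically: E[X] ≈ 393.31250.

E[X] = C(32,5)·2^(1−C(5,2)) = 6293/16 ≈ 393.31250.


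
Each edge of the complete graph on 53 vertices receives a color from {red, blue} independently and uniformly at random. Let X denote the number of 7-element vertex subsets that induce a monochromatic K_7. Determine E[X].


Let X = Σ_S X_S over the C(53, 7) = 154143080 subsets S of size 7, where X_S = 1 if the K_7 on S is monochromatic.
For a fixed S, the K_7 on S has C(7, 2) = 21 edges. P[all 21 edges red] = (1/2)^21, and likewise for blue, so P[monochromatic] = 2·(1/2)^21 = 2^{1 − 21} = 1/1048576.
By linearity of expectation: E[X] = C(53, 7) · 2^{1 − 21} = 154143080 · 1/1048576 = 19267885/131072.
Numerically: E[X] ≈ 147.00230.

E[X] = C(53,7)·2^(1−C(7,2)) = 19267885/131072 ≈ 147.00230.


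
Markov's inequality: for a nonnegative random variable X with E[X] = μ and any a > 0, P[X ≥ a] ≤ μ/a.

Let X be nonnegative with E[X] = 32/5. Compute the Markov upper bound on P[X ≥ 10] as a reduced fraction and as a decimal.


μ = E[X] = 32/5, a = 10.
Markov: P[X ≥ 10] ≤ μ/a = (32/5)/10 = 16/25.
Numerically: ≈ 0.640000.
(Since a = 10 > μ = 6.400000, the bound 16/25 is < 1 and informative.)

P[X ≥ 10] ≤ 16/25 ≈ 0.640000.


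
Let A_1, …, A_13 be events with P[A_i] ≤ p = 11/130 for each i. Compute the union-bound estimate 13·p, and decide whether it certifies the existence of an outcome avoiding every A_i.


Union bound: P[∪_{i=1}^{13} A_i] ≤ Σ_i P[A_i] ≤ 13·p = 13·(11/130) = 11/10.
Numerically: 11/10 ≈ 1.100000.
Is 11/10 < 1? NO.
Since the bound 11/10 is ≥ 1, the union bound is uninformative here; it does NOT by itself certify existence.

13·p = 11/10 ≈ 1.100000; existence NOT certified by the union bound.


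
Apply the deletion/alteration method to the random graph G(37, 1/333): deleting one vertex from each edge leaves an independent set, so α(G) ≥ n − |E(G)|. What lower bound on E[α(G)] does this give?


E[|E(G)|] = C(37, 2)·p = 666 · (1/333) = 2.
E[α(G)] ≥ n − E[|E(G)|] = 37 − 2 = 35.
Numerically: ≈ 35.000000.
(This is only a lower bound; the true E[α(G)] may be larger.)

E[α(G)] ≥ 35 ≈ 35.000000.


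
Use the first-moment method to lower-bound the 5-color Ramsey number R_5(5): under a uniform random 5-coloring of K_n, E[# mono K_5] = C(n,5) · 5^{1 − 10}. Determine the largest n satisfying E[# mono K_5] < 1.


We need C(n, 5) · 5^{1 − 10} < 1, i.e. C(n, 5) < 5^{10 − 1} = 1953125.
Check values of n near the boundary:
  n = 48: C(48, 5) = 1712304; 1712304 < 1953125? YES
  n = 49: C(49, 5) = 1906884; 1906884 < 1953125? YES
  n = 50: C(50, 5) = 2118760; 2118760 < 1953125? NO
  n = 51: C(51, 5) = 2349060; 2349060 < 1953125? NO
  n = 52: C(52, 5) = 2598960; 2598960 < 1953125? NO
The largest n with C(n, 5) < 1953125 is n = 49 (where E[X] = 1906884/1953125 ≈ 0.9763). Hence R_5(5) > 49, i.e. R_5(5) ≥ 50.

Largest n = 49; hence R_5(5) > 49.


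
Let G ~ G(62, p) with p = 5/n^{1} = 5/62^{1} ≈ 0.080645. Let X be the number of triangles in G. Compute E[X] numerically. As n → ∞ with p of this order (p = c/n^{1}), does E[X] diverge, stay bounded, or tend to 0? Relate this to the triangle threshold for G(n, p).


Number of potential triangles: C(62, 3) = 37820.
Each occurs with probability p³ ≈ (0.080645)³ ≈ 5.2448726e-04.
By linearity: E[X] = C(62, 3)·p³ ≈ 37820 · 5.2448726e-04 ≈ 19.83611.
Here α = 1, so p = 5/n is exactly at the triangle threshold p ~ 1/n. Asymptotically E[X] → c³/6 = 5³/6 = 125/6 ≈ 20.83333, a bounded constant. In this regime the triangle count is asymptotically Poisson(c³/6).

E[X] ≈ 19.83611; in regime p = Θ(1/n^{1}) E[X] stays bounded (at the triangle threshold p ~ 1/n).


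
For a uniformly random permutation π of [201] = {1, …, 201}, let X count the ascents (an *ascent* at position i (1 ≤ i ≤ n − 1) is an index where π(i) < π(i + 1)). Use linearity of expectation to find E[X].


Write X = Σ X_I over i = 1, …, 200, with X_I the indicator of one ascent.
There are 200 indicators.
For each fixed i, the pair (π(i), π(i+1)) is a uniformly random ordered pair of distinct values from {1, …, 201}; by symmetry P[π(i) < π(i+1)] = 1/2.
By linearity: E[X] = 200 · (1/2) = (201 − 1) · (1/2) = 100 ≈ 100.000.

E[X] = 100 = 100.000.


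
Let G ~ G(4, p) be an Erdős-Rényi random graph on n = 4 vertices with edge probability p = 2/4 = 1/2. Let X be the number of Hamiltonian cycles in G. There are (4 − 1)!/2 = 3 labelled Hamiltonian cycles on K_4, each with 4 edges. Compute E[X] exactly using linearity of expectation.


K_4 has (4 − 1)!/2 = 3 labelled Hamiltonian cycles.
For each such Hamiltonian cycle H, let X_H = 1 if all 4 edges of H are present in G. Then P[X_H = 1] = p^{4} = (1/2)^{4} = 1/16.
By linearity of expectation: E[X] = Σ_H E[X_H] = 3 · p^{4} = 3 · 1/16 = 3/16.
Numerically: E[X] ≈ 0.1875.

E[X] = 3 · (1/2)^{4} = 3/16 ≈ 0.1875.


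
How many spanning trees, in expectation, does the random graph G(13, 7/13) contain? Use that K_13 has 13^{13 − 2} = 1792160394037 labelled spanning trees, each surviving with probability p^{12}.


K_13 has 13^{13 − 2} = 1792160394037 labelled spanning trees.
For each such spanning tree H, let X_H = 1 if all 12 edges of H are present in G. Then P[X_H = 1] = p^{12} = (7/13)^{12} = 13841287201/23298085122481.
Summing the indicators: E[X] = Σ_H E[X_H] = 1792160394037 · p^{12} = 1792160394037 · 13841287201/23298085122481 = 13841287201/13.
Numerically: E[X] ≈ 1.06471e+09.

E[X] = 1792160394037 · (7/13)^{12} = 13841287201/13 ≈ 1.06471e+09.


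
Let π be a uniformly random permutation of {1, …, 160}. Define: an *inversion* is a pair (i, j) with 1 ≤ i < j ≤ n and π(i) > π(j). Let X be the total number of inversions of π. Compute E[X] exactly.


Write X = Σ X_I over the C(160, 2) = 12720 pairs i < j, with X_I the indicator of one inversion.
There are 12720 indicators.
For each fixed pair i < j, the values π(i) and π(j) are two distinct elements of {1, …, 160} in uniformly random order; by symmetry P[π(i) > π(j)] = 1/2.
By linearity: E[X] = 12720 · (1/2) = C(160, 2) · (1/2) = 12720/2 = 6360 ≈ 6360.0000.

E[X] = 6360 = 6360.0000.


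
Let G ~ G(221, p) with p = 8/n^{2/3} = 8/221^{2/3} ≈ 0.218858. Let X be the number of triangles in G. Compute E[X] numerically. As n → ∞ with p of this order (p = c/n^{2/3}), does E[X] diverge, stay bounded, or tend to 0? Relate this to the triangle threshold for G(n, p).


Number of potential triangles: C(221, 3) = 1774630.
Each occurs with probability p³ ≈ (0.218858)³ ≈ 1.04829958e-02.
By linearity: E[X] = C(221, 3)·p³ ≈ 1774630 · 1.04829958e-02 ≈ 18603.438914.
Since α = 2/3 < 1, p = c/n^{2/3} ≫ 1/n is above the triangle threshold p ~ 1/n. Asymptotically E[X] ~ (c³/6)·n^{3(1−α)} = (8³/6)·n^{1} → ∞; triangles are abundant w.h.p.

E[X] ≈ 18603.438914; in regime p = Θ(1/n^{2/3}) E[X] diverges (above the triangle threshold p ~ 1/n).


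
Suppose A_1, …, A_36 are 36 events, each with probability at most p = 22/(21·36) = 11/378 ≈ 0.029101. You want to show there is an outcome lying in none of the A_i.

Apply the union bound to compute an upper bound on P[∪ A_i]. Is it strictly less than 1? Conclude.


Union bound: P[∪_{i=1}^{36} A_i] ≤ Σ_i P[A_i] ≤ 36·p = 36·(11/378) = 22/21.
Numerically: 22/21 ≈ 1.047619.
Is 22/21 < 1? NO.
Since the bound 22/21 is ≥ 1, the union bound is uninformative here; it does NOT by itself certify existence.

36·p = 22/21 ≈ 1.047619; existence NOT certified by the union bound.


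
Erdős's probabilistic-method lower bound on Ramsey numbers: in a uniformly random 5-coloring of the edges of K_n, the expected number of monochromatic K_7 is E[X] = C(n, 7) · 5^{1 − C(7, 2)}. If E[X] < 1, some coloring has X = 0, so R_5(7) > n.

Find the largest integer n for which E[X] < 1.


We need C(n, 7) · 5^{1 − 21} < 1, i.e. C(n, 7) < 5^{21 − 1} = 95367431640625.
Check values of n near the boundary:
  n = 334: C(334, 7) = 86359460961576; 86359460961576 < 95367431640625? YES
  n = 335: C(335, 7) = 88202498238195; 88202498238195 < 95367431640625? YES
  n = 336: C(336, 7) = 90079147136880; 90079147136880 < 95367431640625? YES
  n = 337: C(337, 7) = 91989916924632; 91989916924632 < 95367431640625? YES
  n = 338: C(338, 7) = 93935323022736; 93935323022736 < 95367431640625? YES
  n = 339: C(339, 7) = 95915887062372; 95915887062372 < 95367431640625? NO
  n = 340: C(340, 7) = 97932136940560; 97932136940560 < 95367431640625? NO
  n = 341: C(341, 7) = 99984606876440; 99984606876440 < 95367431640625? NO
The largest n with C(n, 7) < 95367431640625 is n = 338 (where E[X] = 93935323022736/95367431640625 ≈ 0.9849833). Hence R_5(7) > 338, i.e. R_5(7) ≥ 339.

Largest n = 338; hence R_5(7) > 338.


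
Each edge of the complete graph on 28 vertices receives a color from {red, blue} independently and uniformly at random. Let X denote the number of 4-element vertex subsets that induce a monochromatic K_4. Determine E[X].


Let X = Σ_S X_S over the C(28, 4) = 20475 subsets S of size 4, where X_S = 1 if the K_4 on S is monochromatic.
For a fixed S, the K_4 on S has C(4, 2) = 6 edges. P[all 6 edges red] = (1/2)^6, and likewise for blue, so P[monochromatic] = 2·(1/2)^6 = 2^{1 − 6} = 1/32.
By linearity: E[X] = C(28, 4) · 2^{1 − 6} = 20475 · 1/32 = 20475/32.
Numerically: E[X] ≈ 639.843750.

E[X] = C(28,4)·2^(1−C(4,2)) = 20475/32 ≈ 639.843750.


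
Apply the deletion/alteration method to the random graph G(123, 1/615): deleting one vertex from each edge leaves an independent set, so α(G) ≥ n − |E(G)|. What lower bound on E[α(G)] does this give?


E[|E(G)|] = C(123, 2)·p = 7503 · (1/615) = 61/5.
E[α(G)] ≥ n − E[|E(G)|] = 123 − 61/5 = 554/5.
Numerically: ≈ 110.80000.
(This is only a lower bound; the true E[α(G)] may be larger.)

E[α(G)] ≥ 554/5 ≈ 110.80000.


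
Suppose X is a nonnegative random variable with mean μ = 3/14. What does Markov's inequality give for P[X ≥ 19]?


μ = E[X] = 3/14, a = 19.
Markov: P[X ≥ 19] ≤ μ/a = (3/14)/19 = 3/266.
Numerically: ≈ 0.011278.
(Since a = 19 > μ = 0.214286, the bound 3/266 is < 1 and informative.)

P[X ≥ 19] ≤ 3/266 ≈ 0.011278.


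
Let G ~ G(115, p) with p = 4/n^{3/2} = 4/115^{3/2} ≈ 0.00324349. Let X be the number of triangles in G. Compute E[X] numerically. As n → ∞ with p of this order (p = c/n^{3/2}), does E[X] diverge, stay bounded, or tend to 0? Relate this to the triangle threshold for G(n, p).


Number of potential triangles: C(115, 3) = 246905.
Each occurs with probability p³ ≈ (0.00324349)³ ≈ 3.41224096e-08.
By linearity: E[X] = C(115, 3)·p³ ≈ 246905 · 3.41224096e-08 ≈ 0.008425.
Since α = 3/2 > 1, p = c/n^{3/2} = o(1/n) is below the triangle threshold p ~ 1/n. Asymptotically E[X] ~ (c³/6)·n^{3(1−α)} = (4³/6)·n^{-1.5} → 0, so by Markov's inequality G has no triangles w.h.p.

E[X] ≈ 0.008425; in regime p = Θ(1/n^{3/2}) E[X] tends to 0 (below the triangle threshold p ~ 1/n).


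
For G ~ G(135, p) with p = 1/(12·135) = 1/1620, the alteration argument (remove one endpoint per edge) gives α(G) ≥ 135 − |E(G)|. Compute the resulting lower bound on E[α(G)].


E[|E(G)|] = C(135, 2)·p = 9045 · (1/1620) = 67/12.
E[α(G)] ≥ n − E[|E(G)|] = 135 − 67/12 = 1553/12.
Numerically: ≈ 129.417.
(This is only a lower bound; the true E[α(G)] may be larger.)

E[α(G)] ≥ 1553/12 ≈ 129.417.


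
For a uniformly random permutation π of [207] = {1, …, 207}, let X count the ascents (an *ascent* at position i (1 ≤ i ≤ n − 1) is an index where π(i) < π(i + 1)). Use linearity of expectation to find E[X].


Write X = Σ X_I over i = 1, …, 206, with X_I the indicator of one ascent.
There are 206 indicators.
For each fixed i, the pair (π(i), π(i+1)) is a uniformly random ordered pair of distinct values from {1, …, 207}; by symmetry P[π(i) < π(i+1)] = 1/2.
By linearity: E[X] = 206 · (1/2) = (207 − 1) · (1/2) = 103 ≈ 103.00000.

E[X] = 103 = 103.00000.


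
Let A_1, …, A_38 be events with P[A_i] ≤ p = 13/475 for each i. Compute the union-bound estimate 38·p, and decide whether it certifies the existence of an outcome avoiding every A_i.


Union bound: P[∪_{i=1}^{38} A_i] ≤ Σ_i P[A_i] ≤ 38·p = 38·(13/475) = 26/25.
Numerically: 26/25 ≈ 1.04000.
Is 26/25 < 1? NO.
Since the bound 26/25 is ≥ 1, the union bound is uninformative here; it does NOT by itself certify existence.

38·p = 26/25 ≈ 1.04000; existence NOT certified by the union bound.


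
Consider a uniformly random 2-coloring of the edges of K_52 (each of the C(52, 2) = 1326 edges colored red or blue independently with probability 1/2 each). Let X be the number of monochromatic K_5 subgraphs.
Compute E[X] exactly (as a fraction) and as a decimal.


Let X = Σ_S X_S over the C(52, 5) = 2598960 subsets S of size 5, where X_S = 1 if the K_5 on S is monochromatic.
For a fixed S, the K_5 on S has C(5, 2) = 10 edges. P[all 10 edges red] = (1/2)^10, and likewise for blue, so P[monochromatic] = 2·(1/2)^10 = 2^{1 − 10} = 1/512.
By linearity of expectation: E[X] = C(52, 5) · 2^{1 − 10} = 2598960 · 1/512 = 162435/32.
Numerically: E[X] ≈ 5076.094.

E[X] = C(52,5)·2^(1−C(5,2)) = 162435/32 ≈ 5076.094.


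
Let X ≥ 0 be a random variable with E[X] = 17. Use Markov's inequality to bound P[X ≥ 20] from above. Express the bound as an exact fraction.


μ = E[X] = 17, a = 20.
Markov: P[X ≥ 20] ≤ μ/a = (17)/20 = 17/20.
Numerically: ≈ 0.8500.
(Since a = 20 > μ = 17.0000, the bound 17/20 is < 1 and informative.)

P[X ≥ 20] ≤ 17/20 ≈ 0.8500.


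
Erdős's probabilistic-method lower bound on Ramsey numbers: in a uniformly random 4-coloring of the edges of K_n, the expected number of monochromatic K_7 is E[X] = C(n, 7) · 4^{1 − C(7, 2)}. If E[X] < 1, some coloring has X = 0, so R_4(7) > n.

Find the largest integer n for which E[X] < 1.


We need C(n, 7) · 4^{1 − 21} < 1, i.e. C(n, 7) < 4^{21 − 1} = 1099511627776.
Check values of n near the boundary:
  n = 174: C(174, 7) = 847879782984; 847879782984 < 1099511627776? YES
  n = 175: C(175, 7) = 883208107275; 883208107275 < 1099511627776? YES
  n = 176: C(176, 7) = 919790691600; 919790691600 < 1099511627776? YES
  n = 177: C(177, 7) = 957664425960; 957664425960 < 1099511627776? YES
  n = 178: C(178, 7) = 996867063280; 996867063280 < 1099511627776? YES
  n = 179: C(179, 7) = 1037437234460; 1037437234460 < 1099511627776? YES
  n = 180: C(180, 7) = 1079414463600; 1079414463600 < 1099511627776? YES
  n = 181: C(181, 7) = 1122839183400; 1122839183400 < 1099511627776? NO
The largest n with C(n, 7) < 1099511627776 is n = 180 (where E[X] = 67463403975/68719476736 ≈ 0.981722). Hence R_4(7) > 180, i.e. R_4(7) ≥ 181.

Largest n = 180; hence R_4(7) > 180.


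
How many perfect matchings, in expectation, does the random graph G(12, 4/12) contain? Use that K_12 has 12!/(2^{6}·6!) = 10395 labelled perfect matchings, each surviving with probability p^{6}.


K_12 has 12!/(2^{6}·6!) = 10395 labelled perfect matchings.
For each such perfect matching H, let X_H = 1 if all 6 edges of H are present in G. Then P[X_H = 1] = p^{6} = (1/3)^{6} = 1/729.
Summing the indicators: E[X] = Σ_H E[X_H] = 10395 · p^{6} = 10395 · 1/729 = 385/27.
Numerically: E[X] ≈ 14.2593.

E[X] = 10395 · (1/3)^{6} = 385/27 ≈ 14.2593.


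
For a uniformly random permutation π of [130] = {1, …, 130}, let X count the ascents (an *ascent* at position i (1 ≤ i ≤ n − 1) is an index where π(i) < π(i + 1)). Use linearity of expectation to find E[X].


Write X = Σ X_I over i = 1, …, 129, with X_I the indicator of one ascent.
There are 129 indicators.
For each fixed i, the pair (π(i), π(i+1)) is a uniformly random ordered pair of distinct values from {1, …, 130}; by symmetry P[π(i) < π(i+1)] = 1/2.
By linearity: E[X] = 129 · (1/2) = (130 − 1) · (1/2) = 129/2 ≈ 64.500000.

E[X] = 129/2 = 64.500000.


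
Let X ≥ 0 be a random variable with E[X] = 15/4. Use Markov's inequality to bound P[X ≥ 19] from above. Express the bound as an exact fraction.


μ = E[X] = 15/4, a = 19.
Markov: P[X ≥ 19] ≤ μ/a = (15/4)/19 = 15/76.
Numerically: ≈ 0.19737.
(Since a = 19 > μ = 3.75000, the bound 15/76 is < 1 and informative.)

P[X ≥ 19] ≤ 15/76 ≈ 0.19737.


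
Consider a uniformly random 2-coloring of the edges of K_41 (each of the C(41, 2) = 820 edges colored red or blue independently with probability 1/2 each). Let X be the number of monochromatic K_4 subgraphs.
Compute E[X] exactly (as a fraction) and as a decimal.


Let X = Σ_S X_S over the C(41, 4) = 101270 subsets S of size 4, where X_S = 1 if the K_4 on S is monochromatic.
For a fixed S, the K_4 on S has C(4, 2) = 6 edges. P[all 6 edges red] = (1/2)^6, and likewise for blue, so P[monochromatic] = 2·(1/2)^6 = 2^{1 − 6} = 1/32.
By linearity: E[X] = C(41, 4) · 2^{1 − 6} = 101270 · 1/32 = 50635/16.
Numerically: E[X] ≈ 3164.688.

E[X] = C(41,4)·2^(1−C(4,2)) = 50635/16 ≈ 3164.688.


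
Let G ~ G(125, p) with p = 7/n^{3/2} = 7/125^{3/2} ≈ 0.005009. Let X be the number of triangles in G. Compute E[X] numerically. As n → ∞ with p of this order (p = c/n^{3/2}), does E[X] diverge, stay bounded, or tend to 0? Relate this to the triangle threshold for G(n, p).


Number of potential triangles: C(125, 3) = 317750.
Each occurs with probability p³ ≈ (0.005009)³ ≈ 1.256606e-07.
By linearity: E[X] = C(125, 3)·p³ ≈ 317750 · 1.256606e-07 ≈ 0.0399.
Since α = 3/2 > 1, p = c/n^{3/2} = o(1/n) is below the triangle threshold p ~ 1/n. Asymptotically E[X] ~ (c³/6)·n^{3(1−α)} = (7³/6)·n^{-1.5} → 0, so by Markov's inequality G has no triangles w.h.p.

E[X] ≈ 0.0399; in regime p = Θ(1/n^{3/2}) E[X] tends to 0 (below the triangle threshold p ~ 1/n).
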